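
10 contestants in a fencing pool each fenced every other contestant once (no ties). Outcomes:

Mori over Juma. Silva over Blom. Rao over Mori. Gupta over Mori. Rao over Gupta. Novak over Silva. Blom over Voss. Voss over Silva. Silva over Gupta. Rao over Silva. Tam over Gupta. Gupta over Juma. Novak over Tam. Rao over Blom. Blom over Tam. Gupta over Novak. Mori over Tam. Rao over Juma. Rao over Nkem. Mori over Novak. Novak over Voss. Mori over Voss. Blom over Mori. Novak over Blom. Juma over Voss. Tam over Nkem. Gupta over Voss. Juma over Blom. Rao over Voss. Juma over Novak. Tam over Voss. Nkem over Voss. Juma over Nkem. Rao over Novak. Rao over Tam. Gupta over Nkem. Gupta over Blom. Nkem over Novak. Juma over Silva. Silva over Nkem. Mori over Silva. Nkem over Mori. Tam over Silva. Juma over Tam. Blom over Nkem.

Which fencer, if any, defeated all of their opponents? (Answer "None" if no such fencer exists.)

Rao has 9 wins out of 9 opponents — a perfect record.

Rao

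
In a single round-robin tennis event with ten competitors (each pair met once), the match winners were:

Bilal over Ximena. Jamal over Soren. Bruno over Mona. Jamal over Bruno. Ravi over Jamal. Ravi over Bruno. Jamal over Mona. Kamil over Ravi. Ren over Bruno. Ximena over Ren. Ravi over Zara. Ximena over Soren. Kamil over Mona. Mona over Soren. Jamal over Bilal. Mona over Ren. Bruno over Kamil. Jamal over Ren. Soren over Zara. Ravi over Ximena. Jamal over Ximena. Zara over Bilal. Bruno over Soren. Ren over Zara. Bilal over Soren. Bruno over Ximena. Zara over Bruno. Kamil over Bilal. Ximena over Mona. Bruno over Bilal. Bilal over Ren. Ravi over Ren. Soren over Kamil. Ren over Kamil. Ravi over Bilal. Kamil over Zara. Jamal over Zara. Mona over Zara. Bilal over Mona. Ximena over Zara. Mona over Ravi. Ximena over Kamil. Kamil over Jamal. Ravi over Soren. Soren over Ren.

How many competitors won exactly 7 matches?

Win totals: Kamil 5, Soren 3, Ren 3, Mona 4, Zara 2, Ximena 5, Jamal 7, Ravi 7, Bilal 4, Bruno 5.
Exactly 7: Jamal, Ravi — 2 competitors.

2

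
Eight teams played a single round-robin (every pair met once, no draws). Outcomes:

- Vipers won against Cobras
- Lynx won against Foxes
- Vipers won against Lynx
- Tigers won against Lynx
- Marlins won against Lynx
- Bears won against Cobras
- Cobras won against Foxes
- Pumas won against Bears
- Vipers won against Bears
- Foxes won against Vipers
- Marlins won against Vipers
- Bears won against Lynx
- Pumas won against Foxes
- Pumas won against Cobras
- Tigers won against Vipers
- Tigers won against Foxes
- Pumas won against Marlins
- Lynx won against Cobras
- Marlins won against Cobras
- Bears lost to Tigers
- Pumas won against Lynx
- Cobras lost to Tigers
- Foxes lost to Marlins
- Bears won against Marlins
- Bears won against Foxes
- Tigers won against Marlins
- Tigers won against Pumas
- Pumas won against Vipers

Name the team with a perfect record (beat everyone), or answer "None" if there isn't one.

Tigers has 7 wins out of 7 opponents — a perfect record.

Tigers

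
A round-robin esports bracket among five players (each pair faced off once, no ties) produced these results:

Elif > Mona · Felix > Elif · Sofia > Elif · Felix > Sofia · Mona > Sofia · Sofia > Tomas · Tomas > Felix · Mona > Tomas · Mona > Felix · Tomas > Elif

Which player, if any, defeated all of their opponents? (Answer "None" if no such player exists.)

None

Highest win total is Mona with 3 (out of 4 possible).
Mona lost to Elif, so no player went undefeated.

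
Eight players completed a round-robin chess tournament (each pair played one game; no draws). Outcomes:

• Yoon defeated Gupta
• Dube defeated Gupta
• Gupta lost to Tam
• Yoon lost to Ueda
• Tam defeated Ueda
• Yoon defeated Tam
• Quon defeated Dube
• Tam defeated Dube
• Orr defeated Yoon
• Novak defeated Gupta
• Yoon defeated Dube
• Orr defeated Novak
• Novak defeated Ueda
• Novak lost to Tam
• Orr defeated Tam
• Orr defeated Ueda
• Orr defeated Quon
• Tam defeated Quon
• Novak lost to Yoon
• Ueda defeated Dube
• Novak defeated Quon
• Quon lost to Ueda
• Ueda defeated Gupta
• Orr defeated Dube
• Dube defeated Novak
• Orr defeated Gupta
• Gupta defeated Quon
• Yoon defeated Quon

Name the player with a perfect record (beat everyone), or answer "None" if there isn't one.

Orr has 7 wins out of 7 opponents — a perfect record.

Orr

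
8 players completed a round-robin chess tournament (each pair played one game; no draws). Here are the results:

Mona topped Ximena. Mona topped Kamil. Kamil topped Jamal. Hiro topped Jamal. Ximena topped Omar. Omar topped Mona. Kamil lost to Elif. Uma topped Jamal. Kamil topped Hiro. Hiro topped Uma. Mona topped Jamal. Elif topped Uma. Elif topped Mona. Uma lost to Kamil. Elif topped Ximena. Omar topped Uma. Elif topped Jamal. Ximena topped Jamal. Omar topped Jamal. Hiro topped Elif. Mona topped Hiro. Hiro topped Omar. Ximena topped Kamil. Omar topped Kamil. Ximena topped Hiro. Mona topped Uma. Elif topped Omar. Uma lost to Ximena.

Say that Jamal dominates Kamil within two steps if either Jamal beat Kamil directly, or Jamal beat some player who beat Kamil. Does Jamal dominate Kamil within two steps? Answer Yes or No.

No

Jamal did not beat Kamil directly.
Jamal beat no one, so there is no intermediate player.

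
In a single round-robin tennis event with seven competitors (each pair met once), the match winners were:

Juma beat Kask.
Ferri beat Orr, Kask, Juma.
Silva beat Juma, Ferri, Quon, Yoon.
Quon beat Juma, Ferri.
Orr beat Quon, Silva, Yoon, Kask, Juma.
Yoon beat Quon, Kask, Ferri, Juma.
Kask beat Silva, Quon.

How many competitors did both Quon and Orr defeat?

1

Quon beat: Juma, Ferri.
Orr beat: Kask, Juma, Silva, Quon, Yoon.
Both beat: Juma — 1.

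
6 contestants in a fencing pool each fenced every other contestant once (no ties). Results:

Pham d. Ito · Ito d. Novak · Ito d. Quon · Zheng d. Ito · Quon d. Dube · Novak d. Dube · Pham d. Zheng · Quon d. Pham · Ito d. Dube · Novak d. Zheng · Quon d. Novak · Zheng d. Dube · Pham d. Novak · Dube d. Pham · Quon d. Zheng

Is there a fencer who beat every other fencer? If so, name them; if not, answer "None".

None

Highest win total is Quon with 4 (out of 5 possible).
Quon lost to Ito, so no fencer went undefeated.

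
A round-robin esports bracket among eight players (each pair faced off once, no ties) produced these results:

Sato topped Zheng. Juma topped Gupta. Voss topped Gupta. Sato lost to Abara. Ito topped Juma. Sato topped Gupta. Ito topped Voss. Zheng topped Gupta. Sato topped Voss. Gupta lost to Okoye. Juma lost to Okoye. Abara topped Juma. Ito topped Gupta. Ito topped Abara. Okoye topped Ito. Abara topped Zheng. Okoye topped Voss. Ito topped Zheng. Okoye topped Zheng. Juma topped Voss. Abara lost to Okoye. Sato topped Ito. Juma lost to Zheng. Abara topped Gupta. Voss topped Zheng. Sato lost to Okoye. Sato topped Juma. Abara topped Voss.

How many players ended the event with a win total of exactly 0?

Win totals: Voss 2, Zheng 2, Abara 5, Gupta 0, Juma 2, Sato 5, Ito 5, Okoye 7.
Exactly 0: Gupta — 1 player.

1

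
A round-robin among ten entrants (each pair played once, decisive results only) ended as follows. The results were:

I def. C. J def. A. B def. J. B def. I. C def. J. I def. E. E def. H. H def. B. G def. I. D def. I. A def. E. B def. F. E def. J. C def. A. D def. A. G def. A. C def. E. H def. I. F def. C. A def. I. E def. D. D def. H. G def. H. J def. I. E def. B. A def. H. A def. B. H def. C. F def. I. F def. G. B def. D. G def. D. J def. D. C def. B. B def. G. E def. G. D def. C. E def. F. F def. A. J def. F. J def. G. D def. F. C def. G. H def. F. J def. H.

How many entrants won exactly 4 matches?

Win totals: A 4, B 5, C 5, D 5, E 6, F 4, G 4, H 4, I 2, J 6.
Exactly 4: A, F, G, H — 4 entrants.

4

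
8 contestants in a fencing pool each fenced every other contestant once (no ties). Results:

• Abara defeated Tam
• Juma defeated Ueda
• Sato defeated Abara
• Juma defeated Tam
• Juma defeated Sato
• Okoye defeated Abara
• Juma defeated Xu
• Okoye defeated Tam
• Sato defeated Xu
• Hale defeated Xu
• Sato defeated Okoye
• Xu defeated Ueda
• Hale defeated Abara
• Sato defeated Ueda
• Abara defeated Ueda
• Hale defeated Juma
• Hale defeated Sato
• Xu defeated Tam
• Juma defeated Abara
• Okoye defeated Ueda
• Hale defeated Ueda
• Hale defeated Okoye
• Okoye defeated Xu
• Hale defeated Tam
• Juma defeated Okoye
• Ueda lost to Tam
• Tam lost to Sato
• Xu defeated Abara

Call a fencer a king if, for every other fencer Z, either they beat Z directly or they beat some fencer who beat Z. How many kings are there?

Sato cannot reach Hale, Juma in two steps.
Hale reaches everyone (king).
Abara cannot reach Sato, Hale, Xu, Okoye, Juma in two steps.
Xu cannot reach Sato, Hale, Okoye, Juma in two steps.
Ueda cannot reach Sato, Hale, Abara, Xu, Okoye, Juma, Tam in two steps.
Okoye cannot reach Sato, Hale, Juma in two steps.
Juma cannot reach Hale in two steps.
Tam cannot reach Sato, Hale, Abara, Xu, Okoye, Juma in two steps.
Kings: Hale — 1.

1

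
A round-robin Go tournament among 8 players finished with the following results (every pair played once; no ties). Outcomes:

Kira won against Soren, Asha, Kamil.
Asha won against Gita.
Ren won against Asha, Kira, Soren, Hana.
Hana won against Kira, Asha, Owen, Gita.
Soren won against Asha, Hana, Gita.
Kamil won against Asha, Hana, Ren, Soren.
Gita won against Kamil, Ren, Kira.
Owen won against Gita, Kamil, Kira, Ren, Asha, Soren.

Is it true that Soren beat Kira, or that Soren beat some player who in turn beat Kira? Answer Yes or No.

Yes

Soren did not beat Kira directly.
Soren beat Asha, Gita, Hana. Of those, Gita beat Kira.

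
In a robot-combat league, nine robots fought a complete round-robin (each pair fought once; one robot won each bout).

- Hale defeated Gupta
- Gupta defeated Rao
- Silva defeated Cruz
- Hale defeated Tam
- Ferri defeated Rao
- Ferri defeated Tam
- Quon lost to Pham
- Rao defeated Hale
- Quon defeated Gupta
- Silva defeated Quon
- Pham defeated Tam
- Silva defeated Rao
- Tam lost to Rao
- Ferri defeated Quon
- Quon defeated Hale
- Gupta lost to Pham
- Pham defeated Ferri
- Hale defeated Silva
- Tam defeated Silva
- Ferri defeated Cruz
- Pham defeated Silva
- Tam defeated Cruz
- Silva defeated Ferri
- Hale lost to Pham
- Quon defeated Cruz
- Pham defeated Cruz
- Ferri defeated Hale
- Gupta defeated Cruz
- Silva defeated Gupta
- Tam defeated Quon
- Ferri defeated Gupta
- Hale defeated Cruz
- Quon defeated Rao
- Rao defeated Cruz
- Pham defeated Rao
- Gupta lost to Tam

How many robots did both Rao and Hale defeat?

Rao beat: Cruz, Hale, Tam.
Hale beat: Silva, Cruz, Tam, Gupta.
Both beat: Cruz, Tam — 2.

2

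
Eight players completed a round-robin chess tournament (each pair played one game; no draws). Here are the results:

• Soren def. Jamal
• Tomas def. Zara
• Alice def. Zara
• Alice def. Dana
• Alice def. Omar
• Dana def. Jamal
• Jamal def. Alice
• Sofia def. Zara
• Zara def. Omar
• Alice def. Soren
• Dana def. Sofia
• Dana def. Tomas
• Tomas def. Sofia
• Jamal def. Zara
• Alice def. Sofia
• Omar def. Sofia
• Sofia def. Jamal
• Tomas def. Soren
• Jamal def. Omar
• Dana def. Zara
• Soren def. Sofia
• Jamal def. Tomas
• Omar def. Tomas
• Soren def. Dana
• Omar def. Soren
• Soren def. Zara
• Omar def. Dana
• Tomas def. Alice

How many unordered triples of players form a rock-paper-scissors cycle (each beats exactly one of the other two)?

15

Win totals: Jamal 4, Zara 1, Omar 4, Tomas 4, Sofia 2, Alice 5, Dana 4, Soren 4.
A player with w wins dominates both others in C(w,2) triples; summing gives 6 + 0 + 6 + 6 + 1 + 10 + 6 + 6 = 41 transitive triples.
Total triples C(8,3) = 56, so cyclic triples = 56 − 41 = 15.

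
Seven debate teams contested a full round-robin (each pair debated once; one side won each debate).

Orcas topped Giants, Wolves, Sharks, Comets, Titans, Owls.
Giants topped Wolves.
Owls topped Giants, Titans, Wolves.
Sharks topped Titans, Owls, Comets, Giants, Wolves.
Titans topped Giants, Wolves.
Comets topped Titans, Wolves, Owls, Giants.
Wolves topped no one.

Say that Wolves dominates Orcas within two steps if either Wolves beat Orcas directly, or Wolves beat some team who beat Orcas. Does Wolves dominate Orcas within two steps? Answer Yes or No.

No

Wolves did not beat Orcas directly.
Wolves beat no one, so there is no intermediate team.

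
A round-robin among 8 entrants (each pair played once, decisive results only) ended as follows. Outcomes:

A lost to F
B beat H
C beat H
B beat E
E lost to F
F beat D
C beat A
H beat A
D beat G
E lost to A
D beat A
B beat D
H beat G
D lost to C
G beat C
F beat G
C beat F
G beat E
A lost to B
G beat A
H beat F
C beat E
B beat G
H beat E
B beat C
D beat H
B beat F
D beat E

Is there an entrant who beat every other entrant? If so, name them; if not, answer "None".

B has 7 wins out of 7 opponents — a perfect record.

B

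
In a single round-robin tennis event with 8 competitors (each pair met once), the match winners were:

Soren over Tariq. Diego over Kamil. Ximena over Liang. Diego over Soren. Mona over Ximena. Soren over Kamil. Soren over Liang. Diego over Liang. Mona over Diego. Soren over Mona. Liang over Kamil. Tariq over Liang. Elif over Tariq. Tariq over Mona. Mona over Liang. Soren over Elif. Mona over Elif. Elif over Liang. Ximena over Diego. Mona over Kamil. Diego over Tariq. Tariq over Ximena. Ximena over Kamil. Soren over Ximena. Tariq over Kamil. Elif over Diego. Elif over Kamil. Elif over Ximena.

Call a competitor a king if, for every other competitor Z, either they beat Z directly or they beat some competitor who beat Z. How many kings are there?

Ximena cannot reach Elif, Mona in two steps.
Soren reaches everyone (king).
Elif reaches everyone (king).
Tariq cannot reach Soren in two steps.
Liang cannot reach Ximena, Soren, Elif, Tariq, Mona, Diego in two steps.
Mona reaches everyone (king).
Kamil cannot reach Ximena, Soren, Elif, Tariq, Liang, Mona, Diego in two steps.
Diego reaches everyone (king).
Kings: Soren, Elif, Mona, Diego — 4.

4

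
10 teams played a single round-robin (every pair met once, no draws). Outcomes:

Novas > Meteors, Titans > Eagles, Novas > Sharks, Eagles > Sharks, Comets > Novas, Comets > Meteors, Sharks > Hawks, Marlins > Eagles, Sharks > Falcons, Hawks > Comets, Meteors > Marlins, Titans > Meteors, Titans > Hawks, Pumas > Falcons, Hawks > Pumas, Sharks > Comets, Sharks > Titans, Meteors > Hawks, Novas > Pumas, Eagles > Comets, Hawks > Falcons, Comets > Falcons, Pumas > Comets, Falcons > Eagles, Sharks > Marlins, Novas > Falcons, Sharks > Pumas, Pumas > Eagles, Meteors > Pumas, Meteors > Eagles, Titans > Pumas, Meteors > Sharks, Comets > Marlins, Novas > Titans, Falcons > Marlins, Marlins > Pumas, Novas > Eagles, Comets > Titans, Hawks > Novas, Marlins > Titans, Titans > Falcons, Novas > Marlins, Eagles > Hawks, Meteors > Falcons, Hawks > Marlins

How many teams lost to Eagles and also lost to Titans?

1

Eagles beat: Comets, Sharks, Hawks.
Titans beat: Hawks, Pumas, Falcons, Eagles, Meteors.
Both beat: Hawks — 1.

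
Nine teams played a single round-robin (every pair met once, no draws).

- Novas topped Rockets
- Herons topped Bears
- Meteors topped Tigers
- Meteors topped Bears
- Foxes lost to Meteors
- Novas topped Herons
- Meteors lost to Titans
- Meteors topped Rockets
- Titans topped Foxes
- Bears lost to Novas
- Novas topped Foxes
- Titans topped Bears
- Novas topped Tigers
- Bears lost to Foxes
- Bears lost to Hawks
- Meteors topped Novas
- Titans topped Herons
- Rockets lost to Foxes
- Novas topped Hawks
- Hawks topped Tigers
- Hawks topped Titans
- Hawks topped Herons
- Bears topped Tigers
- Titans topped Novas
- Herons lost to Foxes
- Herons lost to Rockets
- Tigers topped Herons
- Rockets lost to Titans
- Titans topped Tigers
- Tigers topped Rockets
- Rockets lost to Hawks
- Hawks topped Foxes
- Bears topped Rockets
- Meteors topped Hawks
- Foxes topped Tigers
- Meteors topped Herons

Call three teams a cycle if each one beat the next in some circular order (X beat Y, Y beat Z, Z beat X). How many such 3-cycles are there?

4

Win totals: Hawks 6, Tigers 2, Rockets 1, Foxes 4, Bears 2, Novas 6, Herons 1, Titans 7, Meteors 7.
A team with w wins dominates both others in C(w,2) triples; summing gives 15 + 1 + 0 + 6 + 1 + 15 + 0 + 21 + 21 = 80 transitive triples.
Total triples C(9,3) = 84, so cyclic triples = 84 − 80 = 4.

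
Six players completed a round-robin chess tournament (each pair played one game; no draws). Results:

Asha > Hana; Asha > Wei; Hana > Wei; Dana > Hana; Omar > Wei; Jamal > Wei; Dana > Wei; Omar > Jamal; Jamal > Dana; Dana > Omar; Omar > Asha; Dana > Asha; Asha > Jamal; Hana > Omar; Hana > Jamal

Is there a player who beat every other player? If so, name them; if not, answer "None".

None

Highest win total is Dana with 4 (out of 5 possible).
Dana lost to Jamal, so no player went undefeated.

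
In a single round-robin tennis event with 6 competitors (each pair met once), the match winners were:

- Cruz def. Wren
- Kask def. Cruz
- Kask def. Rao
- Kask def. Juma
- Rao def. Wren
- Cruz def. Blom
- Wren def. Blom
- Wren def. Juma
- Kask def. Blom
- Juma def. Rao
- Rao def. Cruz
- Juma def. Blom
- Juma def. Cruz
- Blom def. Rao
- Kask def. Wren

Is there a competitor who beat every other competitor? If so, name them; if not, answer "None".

Kask

Kask has 5 wins out of 5 opponents — a perfect record.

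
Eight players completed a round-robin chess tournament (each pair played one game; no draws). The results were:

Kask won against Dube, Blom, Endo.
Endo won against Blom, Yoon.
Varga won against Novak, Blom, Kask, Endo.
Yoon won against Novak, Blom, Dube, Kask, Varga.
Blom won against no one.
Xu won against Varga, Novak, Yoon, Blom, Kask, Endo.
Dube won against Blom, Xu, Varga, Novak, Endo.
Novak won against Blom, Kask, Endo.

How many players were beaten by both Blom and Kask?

Blom beat: no one.
Kask beat: Endo, Blom, Dube.
No one was beaten by both.

0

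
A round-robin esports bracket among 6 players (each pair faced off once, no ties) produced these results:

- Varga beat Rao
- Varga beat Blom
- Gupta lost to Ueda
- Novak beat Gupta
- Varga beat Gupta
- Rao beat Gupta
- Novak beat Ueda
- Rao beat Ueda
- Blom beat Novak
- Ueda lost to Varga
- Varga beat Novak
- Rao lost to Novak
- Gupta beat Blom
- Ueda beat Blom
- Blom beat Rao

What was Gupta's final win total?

1

Gupta's results: beat Blom; lost to Rao, Varga, Novak, Ueda.
That is 1 win.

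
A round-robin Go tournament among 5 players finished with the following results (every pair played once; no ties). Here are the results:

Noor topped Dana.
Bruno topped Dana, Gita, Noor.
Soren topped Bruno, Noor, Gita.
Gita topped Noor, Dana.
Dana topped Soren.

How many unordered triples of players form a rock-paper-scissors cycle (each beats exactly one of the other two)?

3

Win totals: Bruno 3, Noor 1, Dana 1, Soren 3, Gita 2.
A player with w wins dominates both others in C(w,2) triples; summing gives 3 + 0 + 0 + 3 + 1 = 7 transitive triples.
Total triples C(5,3) = 10, so cyclic triples = 10 − 7 = 3.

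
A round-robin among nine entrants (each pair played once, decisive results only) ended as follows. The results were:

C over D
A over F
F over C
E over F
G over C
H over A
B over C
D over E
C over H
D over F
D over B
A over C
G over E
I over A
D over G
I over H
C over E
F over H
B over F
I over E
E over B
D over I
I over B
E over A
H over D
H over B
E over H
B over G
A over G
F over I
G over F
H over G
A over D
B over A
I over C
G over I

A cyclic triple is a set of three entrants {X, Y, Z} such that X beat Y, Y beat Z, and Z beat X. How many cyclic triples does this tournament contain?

28

Win totals: A 4, B 4, C 3, D 5, E 4, F 3, G 4, H 4, I 5.
An entrant with w wins dominates both others in C(w,2) triples; summing gives 6 + 6 + 3 + 10 + 6 + 3 + 6 + 6 + 10 = 56 transitive triples.
Total triples C(9,3) = 84, so cyclic triples = 84 − 56 = 28.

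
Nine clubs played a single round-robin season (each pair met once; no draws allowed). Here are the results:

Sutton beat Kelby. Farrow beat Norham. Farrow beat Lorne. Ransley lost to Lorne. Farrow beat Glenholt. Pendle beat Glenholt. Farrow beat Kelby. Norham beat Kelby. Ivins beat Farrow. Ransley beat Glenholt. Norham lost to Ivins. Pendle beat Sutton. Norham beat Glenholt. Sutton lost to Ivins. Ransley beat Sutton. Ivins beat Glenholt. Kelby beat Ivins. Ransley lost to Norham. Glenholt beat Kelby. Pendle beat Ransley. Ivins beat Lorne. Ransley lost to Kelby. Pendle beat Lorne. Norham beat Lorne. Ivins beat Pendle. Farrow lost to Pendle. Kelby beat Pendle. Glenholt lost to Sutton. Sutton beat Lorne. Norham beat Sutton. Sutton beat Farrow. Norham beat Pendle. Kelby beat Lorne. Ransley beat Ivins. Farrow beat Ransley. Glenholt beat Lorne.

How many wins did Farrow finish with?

Farrow's results: beat Lorne, Ransley, Glenholt, Norham, Kelby; lost to Pendle, Sutton, Ivins.
That is 5 wins.

5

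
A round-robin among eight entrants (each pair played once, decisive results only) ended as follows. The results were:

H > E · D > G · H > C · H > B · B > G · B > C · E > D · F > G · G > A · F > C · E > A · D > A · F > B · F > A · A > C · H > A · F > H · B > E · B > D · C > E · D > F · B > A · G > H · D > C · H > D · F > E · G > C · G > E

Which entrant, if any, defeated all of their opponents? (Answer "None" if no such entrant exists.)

None

Highest win total is F with 6 (out of 7 possible).
F lost to D, so no entrant went undefeated.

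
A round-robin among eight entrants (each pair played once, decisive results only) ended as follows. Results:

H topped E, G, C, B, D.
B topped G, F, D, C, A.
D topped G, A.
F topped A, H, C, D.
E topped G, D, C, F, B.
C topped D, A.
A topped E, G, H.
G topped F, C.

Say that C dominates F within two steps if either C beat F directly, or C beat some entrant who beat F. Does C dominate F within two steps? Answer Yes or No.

No

C did not beat F directly.
C beat A, D, but each of them lost to F. No two-step path.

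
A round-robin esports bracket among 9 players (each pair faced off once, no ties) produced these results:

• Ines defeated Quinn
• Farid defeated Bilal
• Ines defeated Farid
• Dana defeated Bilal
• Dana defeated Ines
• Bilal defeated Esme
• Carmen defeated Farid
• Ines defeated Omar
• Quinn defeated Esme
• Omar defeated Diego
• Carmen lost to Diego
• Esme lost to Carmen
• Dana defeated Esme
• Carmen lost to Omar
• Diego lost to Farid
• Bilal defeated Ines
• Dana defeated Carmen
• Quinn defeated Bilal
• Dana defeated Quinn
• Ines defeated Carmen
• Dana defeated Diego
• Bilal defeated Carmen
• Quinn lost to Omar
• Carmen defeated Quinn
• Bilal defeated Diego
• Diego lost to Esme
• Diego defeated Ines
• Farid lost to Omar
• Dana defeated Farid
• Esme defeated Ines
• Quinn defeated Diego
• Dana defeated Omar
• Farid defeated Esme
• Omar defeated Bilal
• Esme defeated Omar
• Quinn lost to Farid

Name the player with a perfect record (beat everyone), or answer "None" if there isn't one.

Dana has 8 wins out of 8 opponents — a perfect record.

Dana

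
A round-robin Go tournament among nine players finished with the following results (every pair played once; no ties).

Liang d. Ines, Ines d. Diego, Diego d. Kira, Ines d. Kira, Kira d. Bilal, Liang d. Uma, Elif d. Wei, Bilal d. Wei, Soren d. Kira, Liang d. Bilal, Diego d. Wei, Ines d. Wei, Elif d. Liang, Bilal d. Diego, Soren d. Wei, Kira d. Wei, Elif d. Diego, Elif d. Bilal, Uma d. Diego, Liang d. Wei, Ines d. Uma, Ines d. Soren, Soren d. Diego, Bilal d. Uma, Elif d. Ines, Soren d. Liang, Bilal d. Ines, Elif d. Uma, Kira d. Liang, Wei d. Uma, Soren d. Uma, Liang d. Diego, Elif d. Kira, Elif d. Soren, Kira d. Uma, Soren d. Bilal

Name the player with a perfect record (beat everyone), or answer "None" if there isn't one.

Elif has 8 wins out of 8 opponents — a perfect record.

Elif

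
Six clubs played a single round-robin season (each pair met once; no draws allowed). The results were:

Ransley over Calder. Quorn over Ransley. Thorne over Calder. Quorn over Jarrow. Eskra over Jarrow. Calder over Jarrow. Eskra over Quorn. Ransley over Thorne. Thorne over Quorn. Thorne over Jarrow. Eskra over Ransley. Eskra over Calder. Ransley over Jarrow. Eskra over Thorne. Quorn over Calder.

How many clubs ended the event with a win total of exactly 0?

1

Win totals: Jarrow 0, Eskra 5, Thorne 3, Ransley 3, Calder 1, Quorn 3.
Exactly 0: Jarrow — 1 club.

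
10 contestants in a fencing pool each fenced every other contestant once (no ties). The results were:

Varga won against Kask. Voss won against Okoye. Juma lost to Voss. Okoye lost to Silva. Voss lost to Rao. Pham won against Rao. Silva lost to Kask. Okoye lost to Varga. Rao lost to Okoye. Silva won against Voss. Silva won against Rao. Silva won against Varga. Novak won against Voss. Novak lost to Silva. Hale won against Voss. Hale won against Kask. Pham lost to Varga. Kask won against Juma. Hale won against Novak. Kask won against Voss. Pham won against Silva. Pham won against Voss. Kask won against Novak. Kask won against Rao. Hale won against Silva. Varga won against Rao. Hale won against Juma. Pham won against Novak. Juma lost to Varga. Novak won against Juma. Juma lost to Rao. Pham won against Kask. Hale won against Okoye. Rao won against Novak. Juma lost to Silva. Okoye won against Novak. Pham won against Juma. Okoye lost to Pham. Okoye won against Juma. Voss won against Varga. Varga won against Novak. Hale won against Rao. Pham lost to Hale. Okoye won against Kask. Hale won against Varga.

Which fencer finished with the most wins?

Win totals: Okoye 4, Novak 2, Kask 5, Voss 3, Pham 7, Silva 6, Varga 6, Rao 3, Hale 9, Juma 0.
Hale leads with 9 wins (next highest: 7).

Hale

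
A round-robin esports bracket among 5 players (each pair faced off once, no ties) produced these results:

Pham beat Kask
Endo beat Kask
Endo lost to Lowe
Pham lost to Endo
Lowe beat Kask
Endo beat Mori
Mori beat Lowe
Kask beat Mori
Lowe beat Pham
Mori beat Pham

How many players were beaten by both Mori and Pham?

0

Mori beat: Lowe, Pham.
Pham beat: Kask.
No one was beaten by both.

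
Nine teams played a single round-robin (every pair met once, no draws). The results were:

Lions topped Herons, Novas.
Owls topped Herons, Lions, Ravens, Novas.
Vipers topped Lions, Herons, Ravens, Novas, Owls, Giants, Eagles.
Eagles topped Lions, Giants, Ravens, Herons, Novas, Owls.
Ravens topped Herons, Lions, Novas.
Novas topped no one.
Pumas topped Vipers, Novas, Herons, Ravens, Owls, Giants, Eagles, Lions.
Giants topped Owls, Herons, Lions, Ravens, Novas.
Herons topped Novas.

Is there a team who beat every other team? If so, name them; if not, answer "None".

Pumas has 8 wins out of 8 opponents — a perfect record.

Pumas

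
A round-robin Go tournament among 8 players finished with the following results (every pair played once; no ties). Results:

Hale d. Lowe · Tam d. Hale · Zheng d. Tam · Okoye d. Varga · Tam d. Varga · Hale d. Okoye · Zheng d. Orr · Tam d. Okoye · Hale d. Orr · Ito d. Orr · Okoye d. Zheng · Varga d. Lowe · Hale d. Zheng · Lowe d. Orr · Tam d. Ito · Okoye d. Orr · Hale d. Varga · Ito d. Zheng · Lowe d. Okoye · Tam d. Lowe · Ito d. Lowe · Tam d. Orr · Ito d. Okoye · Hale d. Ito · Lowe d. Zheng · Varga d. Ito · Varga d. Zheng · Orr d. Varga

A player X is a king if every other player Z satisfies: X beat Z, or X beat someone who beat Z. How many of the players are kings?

Zheng reaches everyone (king).
Orr cannot reach Okoye, Hale, Tam in two steps.
Okoye cannot reach Hale in two steps.
Hale reaches everyone (king).
Varga cannot reach Hale in two steps.
Lowe cannot reach Hale, Ito in two steps.
Tam reaches everyone (king).
Ito cannot reach Hale in two steps.
Kings: Zheng, Hale, Tam — 3.

3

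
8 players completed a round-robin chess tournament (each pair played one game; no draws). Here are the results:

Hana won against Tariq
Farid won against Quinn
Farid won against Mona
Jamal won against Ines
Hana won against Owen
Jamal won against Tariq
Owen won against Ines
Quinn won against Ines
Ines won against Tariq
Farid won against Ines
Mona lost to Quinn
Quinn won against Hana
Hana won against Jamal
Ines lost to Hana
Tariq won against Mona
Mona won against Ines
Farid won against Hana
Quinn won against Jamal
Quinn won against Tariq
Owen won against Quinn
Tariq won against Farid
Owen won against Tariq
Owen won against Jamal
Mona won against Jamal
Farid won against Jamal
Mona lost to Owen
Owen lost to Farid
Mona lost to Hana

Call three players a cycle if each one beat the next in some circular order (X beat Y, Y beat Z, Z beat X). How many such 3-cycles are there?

8

Win totals: Tariq 2, Hana 5, Owen 5, Mona 2, Ines 1, Farid 6, Quinn 5, Jamal 2.
A player with w wins dominates both others in C(w,2) triples; summing gives 1 + 10 + 10 + 1 + 0 + 15 + 10 + 1 = 48 transitive triples.
Total triples C(8,3) = 56, so cyclic triples = 56 − 48 = 8.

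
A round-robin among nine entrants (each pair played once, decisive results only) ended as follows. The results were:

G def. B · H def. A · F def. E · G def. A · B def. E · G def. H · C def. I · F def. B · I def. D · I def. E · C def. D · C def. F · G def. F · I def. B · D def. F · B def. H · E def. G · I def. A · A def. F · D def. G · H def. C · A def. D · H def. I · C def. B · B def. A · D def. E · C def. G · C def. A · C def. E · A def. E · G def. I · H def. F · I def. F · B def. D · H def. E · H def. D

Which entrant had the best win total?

Win totals: A 3, B 4, C 7, D 3, E 1, F 2, G 5, H 6, I 5.
C leads with 7 wins (next highest: 6).

C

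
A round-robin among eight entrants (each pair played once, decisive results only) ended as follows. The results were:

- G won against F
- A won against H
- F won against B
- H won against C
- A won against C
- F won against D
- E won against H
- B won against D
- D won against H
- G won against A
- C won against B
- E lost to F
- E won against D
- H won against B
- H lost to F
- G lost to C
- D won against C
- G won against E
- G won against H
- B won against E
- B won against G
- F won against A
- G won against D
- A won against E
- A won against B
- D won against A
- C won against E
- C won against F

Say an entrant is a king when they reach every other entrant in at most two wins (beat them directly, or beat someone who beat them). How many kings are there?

6

A reaches everyone (king).
B reaches everyone (king).
C reaches everyone (king).
D reaches everyone (king).
E cannot reach F, G in two steps.
F reaches everyone (king).
G reaches everyone (king).
H cannot reach A in two steps.
Kings: A, B, C, D, F, G — 6.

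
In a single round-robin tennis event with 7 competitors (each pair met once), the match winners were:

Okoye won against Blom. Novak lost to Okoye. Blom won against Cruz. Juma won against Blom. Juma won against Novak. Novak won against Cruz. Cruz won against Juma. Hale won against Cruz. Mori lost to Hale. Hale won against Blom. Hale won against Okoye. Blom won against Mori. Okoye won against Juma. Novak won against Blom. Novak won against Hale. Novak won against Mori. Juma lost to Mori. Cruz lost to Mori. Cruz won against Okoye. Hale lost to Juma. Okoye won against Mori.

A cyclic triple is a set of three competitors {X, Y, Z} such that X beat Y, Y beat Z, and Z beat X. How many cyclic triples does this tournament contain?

11

Win totals: Okoye 4, Hale 4, Cruz 2, Juma 3, Blom 2, Mori 2, Novak 4.
A competitor with w wins dominates both others in C(w,2) triples; summing gives 6 + 6 + 1 + 3 + 1 + 1 + 6 = 24 transitive triples.
Total triples C(7,3) = 35, so cyclic triples = 35 − 24 = 11.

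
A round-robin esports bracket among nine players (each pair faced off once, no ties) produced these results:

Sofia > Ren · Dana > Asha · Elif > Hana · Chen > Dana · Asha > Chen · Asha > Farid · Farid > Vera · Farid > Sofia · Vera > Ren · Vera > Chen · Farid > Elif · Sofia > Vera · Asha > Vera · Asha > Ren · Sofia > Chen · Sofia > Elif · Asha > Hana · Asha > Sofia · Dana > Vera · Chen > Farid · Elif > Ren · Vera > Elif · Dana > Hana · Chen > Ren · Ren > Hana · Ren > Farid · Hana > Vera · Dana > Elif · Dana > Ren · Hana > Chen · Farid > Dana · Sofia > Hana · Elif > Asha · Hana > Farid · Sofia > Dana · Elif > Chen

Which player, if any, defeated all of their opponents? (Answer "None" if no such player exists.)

None

Highest win total is Sofia with 6 (out of 8 possible).
Sofia lost to Farid, Asha, so no player went undefeated.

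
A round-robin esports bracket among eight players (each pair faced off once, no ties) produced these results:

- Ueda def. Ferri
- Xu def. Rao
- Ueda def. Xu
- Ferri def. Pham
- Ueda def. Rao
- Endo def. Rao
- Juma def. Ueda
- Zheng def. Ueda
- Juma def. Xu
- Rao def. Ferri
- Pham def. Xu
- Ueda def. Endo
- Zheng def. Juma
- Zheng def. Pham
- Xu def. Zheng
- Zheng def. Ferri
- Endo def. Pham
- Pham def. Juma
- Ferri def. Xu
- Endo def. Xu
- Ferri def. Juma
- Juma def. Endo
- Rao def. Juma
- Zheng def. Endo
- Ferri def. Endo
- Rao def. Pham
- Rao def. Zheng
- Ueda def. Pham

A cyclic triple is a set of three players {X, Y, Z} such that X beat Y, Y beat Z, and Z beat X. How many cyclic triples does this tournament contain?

Win totals: Ueda 5, Endo 3, Xu 2, Juma 3, Pham 2, Ferri 4, Rao 4, Zheng 5.
A player with w wins dominates both others in C(w,2) triples; summing gives 10 + 3 + 1 + 3 + 1 + 6 + 6 + 10 = 40 transitive triples.
Total triples C(8,3) = 56, so cyclic triples = 56 − 40 = 16.

16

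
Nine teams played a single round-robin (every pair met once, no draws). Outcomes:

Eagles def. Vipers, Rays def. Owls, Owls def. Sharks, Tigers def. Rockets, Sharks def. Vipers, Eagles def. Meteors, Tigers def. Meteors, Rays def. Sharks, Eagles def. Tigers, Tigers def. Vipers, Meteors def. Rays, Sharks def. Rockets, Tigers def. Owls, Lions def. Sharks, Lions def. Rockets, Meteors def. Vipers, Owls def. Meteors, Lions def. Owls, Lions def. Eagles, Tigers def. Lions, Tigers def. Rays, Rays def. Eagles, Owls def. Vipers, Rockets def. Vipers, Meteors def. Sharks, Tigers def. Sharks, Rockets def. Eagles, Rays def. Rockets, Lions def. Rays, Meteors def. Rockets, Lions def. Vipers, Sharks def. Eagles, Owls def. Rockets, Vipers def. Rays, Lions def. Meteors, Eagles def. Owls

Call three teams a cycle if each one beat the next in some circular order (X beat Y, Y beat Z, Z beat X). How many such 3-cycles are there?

14

Win totals: Eagles 4, Rockets 2, Lions 7, Owls 4, Tigers 7, Sharks 3, Rays 4, Meteors 4, Vipers 1.
A team with w wins dominates both others in C(w,2) triples; summing gives 6 + 1 + 21 + 6 + 21 + 3 + 6 + 6 + 0 = 70 transitive triples.
Total triples C(9,3) = 84, so cyclic triples = 84 − 70 = 14.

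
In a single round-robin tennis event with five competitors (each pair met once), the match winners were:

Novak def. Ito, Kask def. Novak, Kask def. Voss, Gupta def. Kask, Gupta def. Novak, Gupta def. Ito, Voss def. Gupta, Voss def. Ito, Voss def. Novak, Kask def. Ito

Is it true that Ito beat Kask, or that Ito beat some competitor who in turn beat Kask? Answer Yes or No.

Ito did not beat Kask directly.
Ito beat no one, so there is no intermediate competitor.

No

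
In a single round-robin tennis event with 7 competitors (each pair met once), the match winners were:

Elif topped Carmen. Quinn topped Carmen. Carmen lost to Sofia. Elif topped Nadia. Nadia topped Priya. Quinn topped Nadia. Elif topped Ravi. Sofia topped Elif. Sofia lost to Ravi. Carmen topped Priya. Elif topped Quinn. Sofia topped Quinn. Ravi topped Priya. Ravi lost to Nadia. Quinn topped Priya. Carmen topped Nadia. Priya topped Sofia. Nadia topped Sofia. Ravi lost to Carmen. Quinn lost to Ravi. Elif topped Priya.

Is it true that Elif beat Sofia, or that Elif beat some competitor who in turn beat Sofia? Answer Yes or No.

Yes

Elif did not beat Sofia directly.
Elif beat Carmen, Priya, Nadia, Quinn, Ravi. Of those, Priya beat Sofia.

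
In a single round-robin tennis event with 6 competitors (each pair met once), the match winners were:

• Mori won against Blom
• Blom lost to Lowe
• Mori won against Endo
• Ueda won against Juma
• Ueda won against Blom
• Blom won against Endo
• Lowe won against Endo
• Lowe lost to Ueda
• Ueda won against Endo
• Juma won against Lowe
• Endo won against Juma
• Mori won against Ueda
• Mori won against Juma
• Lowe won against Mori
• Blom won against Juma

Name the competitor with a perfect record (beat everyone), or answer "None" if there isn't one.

None

Highest win total is Ueda with 4 (out of 5 possible).
Ueda lost to Mori, so no competitor went undefeated.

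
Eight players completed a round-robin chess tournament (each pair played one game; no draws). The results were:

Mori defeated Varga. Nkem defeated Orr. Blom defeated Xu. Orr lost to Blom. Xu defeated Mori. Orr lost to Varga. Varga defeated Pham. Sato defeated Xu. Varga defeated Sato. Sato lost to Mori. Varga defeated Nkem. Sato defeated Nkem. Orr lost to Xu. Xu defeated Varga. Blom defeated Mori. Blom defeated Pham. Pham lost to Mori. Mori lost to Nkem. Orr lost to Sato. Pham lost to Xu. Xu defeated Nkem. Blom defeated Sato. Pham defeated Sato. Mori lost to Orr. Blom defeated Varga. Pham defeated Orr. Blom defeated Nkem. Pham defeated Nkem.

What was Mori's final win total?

Mori's results: beat Varga, Sato, Pham; lost to Orr, Xu, Nkem, Blom.
That is 3 wins.

3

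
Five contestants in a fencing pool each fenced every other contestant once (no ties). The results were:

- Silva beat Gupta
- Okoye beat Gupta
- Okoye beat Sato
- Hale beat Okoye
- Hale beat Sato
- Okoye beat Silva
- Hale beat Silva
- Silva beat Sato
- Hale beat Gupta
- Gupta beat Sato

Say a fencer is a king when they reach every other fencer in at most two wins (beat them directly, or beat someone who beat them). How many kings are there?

1

Okoye cannot reach Hale in two steps.
Hale reaches everyone (king).
Gupta cannot reach Okoye, Hale, Silva in two steps.
Silva cannot reach Okoye, Hale in two steps.
Sato cannot reach Okoye, Hale, Gupta, Silva in two steps.
Kings: Hale — 1.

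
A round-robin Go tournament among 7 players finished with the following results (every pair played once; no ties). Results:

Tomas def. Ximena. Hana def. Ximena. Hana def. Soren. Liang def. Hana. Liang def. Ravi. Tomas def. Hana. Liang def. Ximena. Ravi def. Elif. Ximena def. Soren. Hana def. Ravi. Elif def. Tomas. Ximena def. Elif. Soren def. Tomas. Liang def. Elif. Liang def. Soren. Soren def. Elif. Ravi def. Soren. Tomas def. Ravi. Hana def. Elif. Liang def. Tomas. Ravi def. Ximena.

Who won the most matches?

Liang

Win totals: Liang 6, Ximena 2, Tomas 3, Ravi 3, Elif 1, Hana 4, Soren 2.
Liang leads with 6 wins (next highest: 4).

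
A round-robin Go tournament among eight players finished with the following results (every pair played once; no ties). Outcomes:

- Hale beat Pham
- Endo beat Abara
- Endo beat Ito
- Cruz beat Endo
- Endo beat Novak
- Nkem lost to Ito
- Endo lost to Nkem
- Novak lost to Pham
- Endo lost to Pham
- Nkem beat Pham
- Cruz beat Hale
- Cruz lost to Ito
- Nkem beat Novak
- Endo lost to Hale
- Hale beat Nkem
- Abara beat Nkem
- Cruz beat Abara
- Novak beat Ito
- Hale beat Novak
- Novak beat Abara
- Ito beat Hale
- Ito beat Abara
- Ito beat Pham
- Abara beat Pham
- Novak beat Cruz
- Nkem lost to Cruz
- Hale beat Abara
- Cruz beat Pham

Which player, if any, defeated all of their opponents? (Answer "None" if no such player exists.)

None

Highest win total is Ito with 5 (out of 7 possible).
Ito lost to Endo, Novak, so no player went undefeated.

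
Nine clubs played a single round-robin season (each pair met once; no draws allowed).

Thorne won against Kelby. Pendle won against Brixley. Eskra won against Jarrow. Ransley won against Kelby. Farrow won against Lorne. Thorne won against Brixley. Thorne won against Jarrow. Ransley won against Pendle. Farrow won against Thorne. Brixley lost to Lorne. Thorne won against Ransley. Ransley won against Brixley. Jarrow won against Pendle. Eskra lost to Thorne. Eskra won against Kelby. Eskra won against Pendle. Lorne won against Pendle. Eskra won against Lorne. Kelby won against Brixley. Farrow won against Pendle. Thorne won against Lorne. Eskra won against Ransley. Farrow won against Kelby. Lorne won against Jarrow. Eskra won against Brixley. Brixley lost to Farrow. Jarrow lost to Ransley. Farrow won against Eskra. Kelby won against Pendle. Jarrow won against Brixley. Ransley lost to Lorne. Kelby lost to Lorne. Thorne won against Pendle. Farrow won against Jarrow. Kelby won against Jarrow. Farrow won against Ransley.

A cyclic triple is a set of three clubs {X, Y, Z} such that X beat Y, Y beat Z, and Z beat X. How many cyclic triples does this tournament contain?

0

Win totals: Jarrow 2, Eskra 6, Thorne 7, Brixley 0, Lorne 5, Kelby 3, Ransley 4, Pendle 1, Farrow 8.
A club with w wins dominates both others in C(w,2) triples; summing gives 1 + 15 + 21 + 0 + 10 + 3 + 6 + 0 + 28 = 84 transitive triples.
Total triples C(9,3) = 84, so cyclic triples = 84 − 84 = 0.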